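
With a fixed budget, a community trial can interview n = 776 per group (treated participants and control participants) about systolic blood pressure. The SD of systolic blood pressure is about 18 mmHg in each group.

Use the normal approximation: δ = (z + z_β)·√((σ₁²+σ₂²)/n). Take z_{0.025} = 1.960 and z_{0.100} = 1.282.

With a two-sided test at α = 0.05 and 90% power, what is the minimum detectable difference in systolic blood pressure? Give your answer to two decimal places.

Minimum detectable difference ≈ 2.96 mmHg

δ = (z_{α/2} + z_β) · √((σ₁²+σ₂²)/n)
  = (1.960 + 1.282) · √(648/776)
  = 3.242 · √0.83505
  = 3.242 · 0.9138
  = 2.9626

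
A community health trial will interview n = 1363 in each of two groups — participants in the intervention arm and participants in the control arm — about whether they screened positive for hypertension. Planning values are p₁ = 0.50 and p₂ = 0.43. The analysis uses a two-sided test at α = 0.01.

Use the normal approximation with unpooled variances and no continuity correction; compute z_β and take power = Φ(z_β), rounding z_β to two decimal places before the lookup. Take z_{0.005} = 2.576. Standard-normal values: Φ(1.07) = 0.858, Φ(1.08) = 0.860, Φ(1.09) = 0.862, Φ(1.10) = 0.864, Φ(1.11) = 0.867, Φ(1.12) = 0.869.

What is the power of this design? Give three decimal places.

z_β = |p₁−p₂|·√(n/[p₁q₁+p₂q₂]) − z_{α/2}
    = 0.07 · √(1363/0.4951) − 2.576
    = 0.07 · 52.4688 − 2.576
    = 3.6728 − 2.576 = 1.0968 → 1.10
Power = Φ(1.10) = 0.864.

Power ≈ 0.864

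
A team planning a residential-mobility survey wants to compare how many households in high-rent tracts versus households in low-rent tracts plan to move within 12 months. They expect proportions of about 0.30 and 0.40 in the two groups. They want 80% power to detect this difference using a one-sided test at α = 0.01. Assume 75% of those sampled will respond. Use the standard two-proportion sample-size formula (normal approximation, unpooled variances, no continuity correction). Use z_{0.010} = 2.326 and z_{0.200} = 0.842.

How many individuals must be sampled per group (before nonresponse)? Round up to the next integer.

n = 603 per group

n = (z_α + z_β)² · [p₁(1−p₁) + p₂(1−p₂)] / (p₁ − p₂)²
  = (2.326 + 0.842)² · (0.30·0.70 + 0.40·0.60) / (-0.10)²
  = (3.168)² · (0.2100 + 0.2400) / 0.0100
  = 10.0362 · 0.4500 / 0.0100
  = 451.63
Adjust for 75% response: 451.63 / 0.75 = 602.17.
Round up → n = 603 per group.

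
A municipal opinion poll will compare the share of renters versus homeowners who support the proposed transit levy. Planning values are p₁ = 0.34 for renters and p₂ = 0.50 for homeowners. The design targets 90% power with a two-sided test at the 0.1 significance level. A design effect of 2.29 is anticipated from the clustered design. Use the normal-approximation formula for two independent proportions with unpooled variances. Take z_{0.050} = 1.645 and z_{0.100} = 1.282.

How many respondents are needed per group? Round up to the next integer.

n = 364 per group

n = (z_{α/2} + z_β)² · [p₁(1−p₁) + p₂(1−p₂)] / (p₁ − p₂)²
  = (1.645 + 1.282)² · (0.34·0.66 + 0.50·0.50) / (-0.16)²
  = (2.927)² · (0.2244 + 0.2500) / 0.0256
  = 8.5673 · 0.4744 / 0.0256
  = 158.76
Design effect: 2.29 × 158.76 = 363.57.
Round up → n = 364 per group.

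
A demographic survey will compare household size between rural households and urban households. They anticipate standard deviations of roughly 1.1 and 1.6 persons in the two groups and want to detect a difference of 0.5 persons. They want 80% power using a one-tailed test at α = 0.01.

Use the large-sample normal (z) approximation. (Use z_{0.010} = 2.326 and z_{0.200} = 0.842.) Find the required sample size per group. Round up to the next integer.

n = 152 per group

n = (z_α + z_β)² · (σ₁² + σ₂²) / δ²
  = (2.326 + 0.842)² · (1.1² + 1.6² = 3.77) / 0.5²
  = 10.0362 · 3.77 / 0.25
  = 151.35
Round up → n = 152 per group.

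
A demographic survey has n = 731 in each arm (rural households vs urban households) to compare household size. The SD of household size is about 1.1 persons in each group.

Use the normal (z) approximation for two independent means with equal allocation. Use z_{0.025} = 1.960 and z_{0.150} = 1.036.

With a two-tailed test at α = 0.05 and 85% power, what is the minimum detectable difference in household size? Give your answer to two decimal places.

δ = (z_{α/2} + z_β) · √((σ₁²+σ₂²)/n)
  = (1.960 + 1.036) · √(2.42/731)
  = 2.996 · √0.00331
  = 2.996 · 0.0575
  = 0.1724

Minimum detectable difference ≈ 0.17 persons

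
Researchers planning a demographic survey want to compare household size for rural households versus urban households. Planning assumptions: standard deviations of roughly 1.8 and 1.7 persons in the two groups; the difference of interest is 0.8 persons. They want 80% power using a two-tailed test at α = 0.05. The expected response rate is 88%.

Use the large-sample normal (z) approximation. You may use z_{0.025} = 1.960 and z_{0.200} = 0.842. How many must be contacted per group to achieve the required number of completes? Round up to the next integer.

n = 86 per group

n = (z_{α/2} + z_β)² · (σ₁² + σ₂²) / δ²
  = (1.960 + 0.842)² · (1.8² + 1.7² = 6.13) / 0.8²
  = 7.8512 · 6.13 / 0.64
  = 75.20
Adjust for 88% response: 75.20 / 0.88 = 85.45.
Round up → n = 86 per group.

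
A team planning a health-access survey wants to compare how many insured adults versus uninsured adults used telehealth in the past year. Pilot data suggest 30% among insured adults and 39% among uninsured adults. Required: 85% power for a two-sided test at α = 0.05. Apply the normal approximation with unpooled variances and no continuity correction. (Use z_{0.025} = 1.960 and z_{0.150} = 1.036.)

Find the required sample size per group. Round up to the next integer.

n = (z_{α/2} + z_β)² · [p₁(1−p₁) + p₂(1−p₂)] / (p₁ − p₂)²
  = (1.960 + 1.036)² · (0.30·0.70 + 0.39·0.61) / (-0.09)²
  = (2.996)² · (0.2100 + 0.2379) / 0.0081
  = 8.9760 · 0.4479 / 0.0081
  = 496.34
Round up → n = 497 per group.

n = 497 per group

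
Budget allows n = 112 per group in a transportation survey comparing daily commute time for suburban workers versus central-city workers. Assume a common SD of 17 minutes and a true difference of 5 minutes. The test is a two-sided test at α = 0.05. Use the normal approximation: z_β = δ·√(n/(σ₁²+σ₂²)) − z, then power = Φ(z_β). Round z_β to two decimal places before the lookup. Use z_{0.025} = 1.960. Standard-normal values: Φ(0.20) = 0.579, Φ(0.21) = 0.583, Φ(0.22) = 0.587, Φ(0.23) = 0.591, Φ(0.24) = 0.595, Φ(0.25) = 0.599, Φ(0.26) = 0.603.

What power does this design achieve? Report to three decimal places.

z_β = δ·√(n/(σ₁²+σ₂²)) − z_{α/2}
    = 5 · √(112/578) − 1.960
    = 5 · 0.44019 − 1.960
    = 2.2010 − 1.960 = 0.2410 → 0.24
Power = Φ(0.24) = 0.595.

Power ≈ 0.595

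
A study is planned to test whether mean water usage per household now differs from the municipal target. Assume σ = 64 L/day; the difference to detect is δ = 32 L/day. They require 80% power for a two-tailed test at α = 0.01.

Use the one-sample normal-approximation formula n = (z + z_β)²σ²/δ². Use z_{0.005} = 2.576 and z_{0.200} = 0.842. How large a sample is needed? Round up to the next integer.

n = (z_{α/2} + z_β)² · σ² / δ²
  = (2.576 + 0.842)² · 64² / 32²
  = 11.6827 · 4096 / 1024
  = 46.73
Round up → n = 47.

n = 47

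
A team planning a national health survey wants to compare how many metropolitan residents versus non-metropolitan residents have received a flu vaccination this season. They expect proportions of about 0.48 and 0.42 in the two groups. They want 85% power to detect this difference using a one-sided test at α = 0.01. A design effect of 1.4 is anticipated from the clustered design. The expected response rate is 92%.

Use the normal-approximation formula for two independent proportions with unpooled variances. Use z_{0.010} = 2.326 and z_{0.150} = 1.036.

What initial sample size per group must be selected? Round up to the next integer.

n = (z_α + z_β)² · [p₁(1−p₁) + p₂(1−p₂)] / (p₁ − p₂)²
  = (2.326 + 1.036)² · (0.48·0.52 + 0.42·0.58) / (0.06)²
  = (3.362)² · (0.2496 + 0.2436) / 0.0036
  = 11.3030 · 0.4932 / 0.0036
  = 1548.52
Design effect: 1.4 × 1548.52 = 2167.92.
Adjust for 92% response: 2167.92 / 0.92 = 2356.44.
Round up → n = 2357 per group.

n = 2357 per group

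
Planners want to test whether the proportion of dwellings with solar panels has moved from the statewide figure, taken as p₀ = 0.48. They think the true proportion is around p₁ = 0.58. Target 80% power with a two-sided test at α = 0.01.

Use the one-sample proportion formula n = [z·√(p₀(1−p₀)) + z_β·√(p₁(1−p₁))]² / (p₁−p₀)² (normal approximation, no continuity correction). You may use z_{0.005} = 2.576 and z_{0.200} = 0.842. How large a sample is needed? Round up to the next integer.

n = 290

n = [z_{α/2}·√(p₀q₀) + z_β·√(p₁q₁)]² / (p₁ − p₀)²
  = [2.576·√(0.48·0.52) + 0.842·√(0.58·0.42)]² / (0.10)²
  = [2.576·0.4996 + 0.842·0.4936]² / 0.0100
  = [1.7025]² / 0.0100
  = 289.87
Round up → n = 290.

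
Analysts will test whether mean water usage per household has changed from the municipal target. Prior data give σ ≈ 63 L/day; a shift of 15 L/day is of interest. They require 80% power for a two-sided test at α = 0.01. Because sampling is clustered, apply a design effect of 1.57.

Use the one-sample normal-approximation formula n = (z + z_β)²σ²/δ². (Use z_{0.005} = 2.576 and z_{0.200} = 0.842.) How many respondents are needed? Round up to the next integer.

n = 324

n = (z_{α/2} + z_β)² · σ² / δ²
  = (2.576 + 0.842)² · 63² / 15²
  = 11.6827 · 3969 / 225
  = 206.08
Design effect: 1.57 × 206.08 = 323.55.
Round up → n = 324.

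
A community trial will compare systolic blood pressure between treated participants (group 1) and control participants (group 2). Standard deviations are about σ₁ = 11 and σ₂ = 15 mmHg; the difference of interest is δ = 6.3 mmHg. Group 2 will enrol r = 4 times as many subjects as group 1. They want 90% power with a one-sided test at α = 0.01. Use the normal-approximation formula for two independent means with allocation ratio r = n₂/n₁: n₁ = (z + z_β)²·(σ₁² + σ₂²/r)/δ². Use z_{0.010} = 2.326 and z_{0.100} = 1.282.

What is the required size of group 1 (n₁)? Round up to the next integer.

n₁ = 59

n₁ = (z_α + z_β)² · (σ₁² + σ₂²/r) / δ²
   = (2.326 + 1.282)² · (11² + 15²/4) / 6.3²
   = 13.0177 · (121 + 56.25) / 39.69
   = 13.0177 · 177.25 / 39.69
   = 58.14
Round up → n₁ = 59; n₂ = r·n₁ = 4 × 59 = 236.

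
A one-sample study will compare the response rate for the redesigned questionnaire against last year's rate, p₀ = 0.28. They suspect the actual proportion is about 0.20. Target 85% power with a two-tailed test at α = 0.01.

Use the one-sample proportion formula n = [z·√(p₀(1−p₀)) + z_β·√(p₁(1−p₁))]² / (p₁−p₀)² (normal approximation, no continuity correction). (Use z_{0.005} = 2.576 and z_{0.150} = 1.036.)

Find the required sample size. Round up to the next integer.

n = [z_{α/2}·√(p₀q₀) + z_β·√(p₁q₁)]² / (p₁ − p₀)²
  = [2.576·√(0.28·0.72) + 1.036·√(0.20·0.80)]² / (-0.08)²
  = [2.576·0.4490 + 1.036·0.4000]² / 0.0064
  = [1.5710]² / 0.0064
  = 385.64
Round up → n = 386.

n = 386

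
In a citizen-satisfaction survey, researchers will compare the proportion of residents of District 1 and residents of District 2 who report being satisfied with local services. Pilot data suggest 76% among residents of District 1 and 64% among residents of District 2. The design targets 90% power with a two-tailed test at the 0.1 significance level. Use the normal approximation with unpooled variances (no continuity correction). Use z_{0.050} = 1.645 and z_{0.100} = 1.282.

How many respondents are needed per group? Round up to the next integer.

n = 246 per group

n = (z_{α/2} + z_β)² · [p₁(1−p₁) + p₂(1−p₂)] / (p₁ − p₂)²
  = (1.645 + 1.282)² · (0.76·0.24 + 0.64·0.36) / (0.12)²
  = (2.927)² · (0.1824 + 0.2304) / 0.0144
  = 8.5673 · 0.4128 / 0.0144
  = 245.60
Round up → n = 246 per group.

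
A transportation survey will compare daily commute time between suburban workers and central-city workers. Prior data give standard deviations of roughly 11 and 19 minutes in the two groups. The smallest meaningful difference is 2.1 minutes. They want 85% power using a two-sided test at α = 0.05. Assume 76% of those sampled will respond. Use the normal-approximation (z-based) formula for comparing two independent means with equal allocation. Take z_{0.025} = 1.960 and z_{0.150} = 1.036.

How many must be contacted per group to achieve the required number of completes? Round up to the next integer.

n = (z_{α/2} + z_β)² · (σ₁² + σ₂²) / δ²
  = (1.960 + 1.036)² · (11² + 19² = 482) / 2.1²
  = 8.9760 · 482 / 4.41
  = 981.05
Adjust for 76% response: 981.05 / 0.76 = 1290.86.
Round up → n = 1291 per group.

n = 1291 per group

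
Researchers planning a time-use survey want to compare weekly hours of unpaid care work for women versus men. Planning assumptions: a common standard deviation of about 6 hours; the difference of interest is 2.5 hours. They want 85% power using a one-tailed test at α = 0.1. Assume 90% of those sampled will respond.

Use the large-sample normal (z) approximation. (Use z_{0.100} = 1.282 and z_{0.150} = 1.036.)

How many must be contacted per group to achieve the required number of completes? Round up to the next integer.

n = 69 per group

n = (z_α + z_β)² · (σ₁² + σ₂²) / δ²
  = (1.282 + 1.036)² · (2·6² = 72) / 2.5²
  = 5.3731 · 72 / 6.25
  = 61.90
Adjust for 90% response: 61.90 / 0.90 = 68.78.
Round up → n = 69 per group.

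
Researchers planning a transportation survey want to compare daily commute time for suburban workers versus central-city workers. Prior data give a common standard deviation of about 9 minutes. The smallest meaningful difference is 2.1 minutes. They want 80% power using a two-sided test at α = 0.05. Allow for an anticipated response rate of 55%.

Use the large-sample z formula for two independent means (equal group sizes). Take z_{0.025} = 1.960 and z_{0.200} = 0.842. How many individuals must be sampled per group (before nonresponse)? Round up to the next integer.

n = (z_{α/2} + z_β)² · (σ₁² + σ₂²) / δ²
  = (1.960 + 0.842)² · (2·9² = 162) / 2.1²
  = 7.8512 · 162 / 4.41
  = 288.41
Adjust for 55% response: 288.41 / 0.55 = 524.38.
Round up → n = 525 per group.

n = 525 per group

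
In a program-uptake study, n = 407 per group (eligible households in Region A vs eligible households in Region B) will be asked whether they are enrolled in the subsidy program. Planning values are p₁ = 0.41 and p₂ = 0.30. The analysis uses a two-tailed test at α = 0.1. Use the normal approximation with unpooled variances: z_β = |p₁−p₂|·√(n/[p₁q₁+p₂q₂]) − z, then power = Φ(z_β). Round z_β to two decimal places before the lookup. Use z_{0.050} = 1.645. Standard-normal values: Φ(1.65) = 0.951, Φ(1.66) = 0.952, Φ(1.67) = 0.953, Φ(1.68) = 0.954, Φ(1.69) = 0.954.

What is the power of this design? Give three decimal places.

Power ≈ 0.952

z_β = |p₁−p₂|·√(n/[p₁q₁+p₂q₂]) − z_{α/2}
    = 0.11 · √(407/0.4519) − 1.645
    = 0.11 · 30.0107 − 1.645
    = 3.3012 − 1.645 = 1.6562 → 1.66
Power = Φ(1.66) = 0.952.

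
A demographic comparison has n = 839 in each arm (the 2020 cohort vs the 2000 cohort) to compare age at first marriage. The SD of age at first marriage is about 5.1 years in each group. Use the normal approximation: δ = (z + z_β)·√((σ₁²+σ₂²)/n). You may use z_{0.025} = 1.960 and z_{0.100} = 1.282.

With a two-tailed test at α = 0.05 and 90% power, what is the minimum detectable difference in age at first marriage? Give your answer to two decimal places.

δ = (z_{α/2} + z_β) · √((σ₁²+σ₂²)/n)
  = (1.960 + 1.282) · √(52.02/839)
  = 3.242 · √0.062
  = 3.242 · 0.2490
  = 0.8073

Minimum detectable difference ≈ 0.81 years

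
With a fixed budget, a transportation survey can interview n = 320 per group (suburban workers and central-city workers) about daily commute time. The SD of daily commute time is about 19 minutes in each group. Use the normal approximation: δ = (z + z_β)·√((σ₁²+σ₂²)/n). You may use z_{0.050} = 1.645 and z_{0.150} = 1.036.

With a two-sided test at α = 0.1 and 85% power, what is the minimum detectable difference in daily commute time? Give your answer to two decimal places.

Minimum detectable difference ≈ 4.03 minutes

δ = (z_{α/2} + z_β) · √((σ₁²+σ₂²)/n)
  = (1.645 + 1.036) · √(722/320)
  = 2.681 · √2.2563
  = 2.681 · 1.5021
  = 4.0271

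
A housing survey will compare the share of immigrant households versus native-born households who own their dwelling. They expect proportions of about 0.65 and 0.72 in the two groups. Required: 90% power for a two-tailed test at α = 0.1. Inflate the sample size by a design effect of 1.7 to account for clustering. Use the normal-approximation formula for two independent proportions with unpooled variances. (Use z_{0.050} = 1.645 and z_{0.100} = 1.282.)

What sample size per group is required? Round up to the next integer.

n = (z_{α/2} + z_β)² · [p₁(1−p₁) + p₂(1−p₂)] / (p₁ − p₂)²
  = (1.645 + 1.282)² · (0.65·0.35 + 0.72·0.28) / (-0.07)²
  = (2.927)² · (0.2275 + 0.2016) / 0.0049
  = 8.5673 · 0.4291 / 0.0049
  = 750.25
Design effect: 1.7 × 750.25 = 1275.43.
Round up → n = 1276 per group.

n = 1276 per group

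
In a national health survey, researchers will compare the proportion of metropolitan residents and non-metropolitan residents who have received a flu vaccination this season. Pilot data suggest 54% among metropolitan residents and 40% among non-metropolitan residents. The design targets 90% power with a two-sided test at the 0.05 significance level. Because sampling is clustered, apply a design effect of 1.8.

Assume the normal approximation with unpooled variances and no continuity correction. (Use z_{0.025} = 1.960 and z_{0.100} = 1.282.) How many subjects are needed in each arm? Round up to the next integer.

n = (z_{α/2} + z_β)² · [p₁(1−p₁) + p₂(1−p₂)] / (p₁ − p₂)²
  = (1.960 + 1.282)² · (0.54·0.46 + 0.40·0.60) / (0.14)²
  = (3.242)² · (0.2484 + 0.2400) / 0.0196
  = 10.5106 · 0.4884 / 0.0196
  = 261.91
Design effect: 1.8 × 261.91 = 471.43.
Round up → n = 472 per group.

n = 472 per group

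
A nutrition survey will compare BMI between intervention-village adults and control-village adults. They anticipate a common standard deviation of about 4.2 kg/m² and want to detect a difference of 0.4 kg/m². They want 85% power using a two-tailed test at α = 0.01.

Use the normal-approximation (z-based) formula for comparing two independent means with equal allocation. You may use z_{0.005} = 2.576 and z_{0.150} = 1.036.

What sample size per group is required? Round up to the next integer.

n = (z_{α/2} + z_β)² · (σ₁² + σ₂²) / δ²
  = (2.576 + 1.036)² · (2·4.2² = 35.28) / 0.4²
  = 13.0465 · 35.28 / 0.16
  = 2876.76
Round up → n = 2877 per group.

n = 2877 per group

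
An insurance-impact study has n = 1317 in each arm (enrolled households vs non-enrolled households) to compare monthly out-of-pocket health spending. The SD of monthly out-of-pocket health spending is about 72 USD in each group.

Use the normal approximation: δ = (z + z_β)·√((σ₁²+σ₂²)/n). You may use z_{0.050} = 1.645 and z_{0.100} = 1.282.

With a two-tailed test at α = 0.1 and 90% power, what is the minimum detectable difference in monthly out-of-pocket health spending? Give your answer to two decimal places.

Minimum detectable difference ≈ 8.21 USD

δ = (z_{α/2} + z_β) · √((σ₁²+σ₂²)/n)
  = (1.645 + 1.282) · √(10368/1317)
  = 2.927 · √7.8724
  = 2.927 · 2.8058
  = 8.2125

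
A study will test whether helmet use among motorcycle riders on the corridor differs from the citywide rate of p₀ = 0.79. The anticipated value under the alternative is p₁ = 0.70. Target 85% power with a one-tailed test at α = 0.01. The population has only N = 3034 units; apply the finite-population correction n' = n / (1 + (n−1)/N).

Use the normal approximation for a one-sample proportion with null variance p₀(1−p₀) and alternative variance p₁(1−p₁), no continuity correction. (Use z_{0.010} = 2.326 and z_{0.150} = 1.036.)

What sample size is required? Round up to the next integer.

n = 231

n = [z_α·√(p₀q₀) + z_β·√(p₁q₁)]² / (p₁ − p₀)²
  = [2.326·√(0.79·0.21) + 1.036·√(0.70·0.30)]² / (-0.09)²
  = [2.326·0.4073 + 1.036·0.4583]² / 0.0081
  = [1.4222]² / 0.0081
  = 249.69
Finite-population correction (N = 3034): 249.69 / (1 + (249.69 − 1)/3034) = 230.78.
Round up → n = 231.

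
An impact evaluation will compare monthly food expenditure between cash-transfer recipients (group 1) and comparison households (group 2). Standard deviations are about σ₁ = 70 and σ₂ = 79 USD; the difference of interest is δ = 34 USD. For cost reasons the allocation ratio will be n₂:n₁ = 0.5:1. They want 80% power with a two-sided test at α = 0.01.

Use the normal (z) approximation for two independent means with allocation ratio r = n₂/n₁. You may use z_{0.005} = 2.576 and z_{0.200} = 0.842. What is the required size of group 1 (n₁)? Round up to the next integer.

n₁ = (z_{α/2} + z_β)² · (σ₁² + σ₂²/r) / δ²
   = (2.576 + 0.842)² · (70² + 79²/0.5) / 34²
   = 11.6827 · (4900 + 12482) / 1156
   = 11.6827 · 17382 / 1156
   = 175.67
Round up → n₁ = 176; n₂ = r·n₁ = 0.5 × 176 = 88.

n₁ = 176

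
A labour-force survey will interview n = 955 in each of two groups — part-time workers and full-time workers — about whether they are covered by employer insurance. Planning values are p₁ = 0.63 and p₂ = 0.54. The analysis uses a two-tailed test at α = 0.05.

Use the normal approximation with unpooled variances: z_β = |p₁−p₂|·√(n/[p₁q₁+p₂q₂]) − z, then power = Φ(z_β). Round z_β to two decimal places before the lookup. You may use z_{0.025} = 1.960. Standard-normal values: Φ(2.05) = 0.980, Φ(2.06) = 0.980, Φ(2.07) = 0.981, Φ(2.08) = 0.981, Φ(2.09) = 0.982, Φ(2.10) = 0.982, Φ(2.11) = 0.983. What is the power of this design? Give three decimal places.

Power ≈ 0.980

z_β = |p₁−p₂|·√(n/[p₁q₁+p₂q₂]) − z_{α/2}
    = 0.09 · √(955/0.4815) − 1.960
    = 0.09 · 44.5352 − 1.960
    = 4.0082 − 1.960 = 2.0482 → 2.05
Power = Φ(2.05) = 0.980.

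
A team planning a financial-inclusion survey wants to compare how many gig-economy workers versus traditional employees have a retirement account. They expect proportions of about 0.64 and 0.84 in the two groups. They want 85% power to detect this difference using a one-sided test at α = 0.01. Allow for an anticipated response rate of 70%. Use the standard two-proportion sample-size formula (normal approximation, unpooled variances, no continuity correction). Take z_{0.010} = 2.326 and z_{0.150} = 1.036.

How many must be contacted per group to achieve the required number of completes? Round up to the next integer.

n = (z_α + z_β)² · [p₁(1−p₁) + p₂(1−p₂)] / (p₁ − p₂)²
  = (2.326 + 1.036)² · (0.64·0.36 + 0.84·0.16) / (-0.20)²
  = (3.362)² · (0.2304 + 0.1344) / 0.0400
  = 11.3030 · 0.3648 / 0.0400
  = 103.08
Adjust for 70% response: 103.08 / 0.70 = 147.26.
Round up → n = 148 per group.

n = 148 per group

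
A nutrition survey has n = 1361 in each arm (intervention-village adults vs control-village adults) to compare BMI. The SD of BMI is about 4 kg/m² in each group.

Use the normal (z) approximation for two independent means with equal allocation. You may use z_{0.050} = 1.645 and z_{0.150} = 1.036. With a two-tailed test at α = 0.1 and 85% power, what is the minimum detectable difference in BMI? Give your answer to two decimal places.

δ = (z_{α/2} + z_β) · √((σ₁²+σ₂²)/n)
  = (1.645 + 1.036) · √(32/1361)
  = 2.681 · √0.02351
  = 2.681 · 0.1533
  = 0.4111

Minimum detectable difference ≈ 0.41 kg/m²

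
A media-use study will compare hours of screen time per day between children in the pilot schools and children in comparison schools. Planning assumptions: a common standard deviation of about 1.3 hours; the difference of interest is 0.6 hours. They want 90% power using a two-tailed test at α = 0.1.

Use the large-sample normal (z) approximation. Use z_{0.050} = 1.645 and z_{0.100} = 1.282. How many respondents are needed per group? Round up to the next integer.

n = 81 per group

n = (z_{α/2} + z_β)² · (σ₁² + σ₂²) / δ²
  = (1.645 + 1.282)² · (2·1.3² = 3.38) / 0.6²
  = 8.5673 · 3.38 / 0.36
  = 80.44
Round up → n = 81 per group.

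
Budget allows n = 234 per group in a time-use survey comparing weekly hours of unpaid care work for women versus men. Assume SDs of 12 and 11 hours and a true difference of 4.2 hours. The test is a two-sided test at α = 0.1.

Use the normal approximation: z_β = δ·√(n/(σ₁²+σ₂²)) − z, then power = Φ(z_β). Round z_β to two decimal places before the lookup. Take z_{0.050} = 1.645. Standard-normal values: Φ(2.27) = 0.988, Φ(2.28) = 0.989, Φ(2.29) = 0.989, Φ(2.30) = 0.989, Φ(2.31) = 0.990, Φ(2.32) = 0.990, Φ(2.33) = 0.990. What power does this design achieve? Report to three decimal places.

z_β = δ·√(n/(σ₁²+σ₂²)) − z_{α/2}
    = 4.2 · √(234/265) − 1.645
    = 4.2 · 0.93969 − 1.645
    = 3.9467 − 1.645 = 2.3017 → 2.30
Power = Φ(2.30) = 0.989.

Power ≈ 0.989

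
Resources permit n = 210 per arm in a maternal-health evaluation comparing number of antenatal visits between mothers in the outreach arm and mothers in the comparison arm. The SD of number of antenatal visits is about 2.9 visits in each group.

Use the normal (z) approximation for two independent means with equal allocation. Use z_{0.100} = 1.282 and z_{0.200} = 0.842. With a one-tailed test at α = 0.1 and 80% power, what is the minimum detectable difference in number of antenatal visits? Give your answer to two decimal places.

Minimum detectable difference ≈ 0.60 visits

δ = (z_α + z_β) · √((σ₁²+σ₂²)/n)
  = (1.282 + 0.842) · √(16.82/210)
  = 2.124 · √0.0801
  = 2.124 · 0.2830
  = 0.6011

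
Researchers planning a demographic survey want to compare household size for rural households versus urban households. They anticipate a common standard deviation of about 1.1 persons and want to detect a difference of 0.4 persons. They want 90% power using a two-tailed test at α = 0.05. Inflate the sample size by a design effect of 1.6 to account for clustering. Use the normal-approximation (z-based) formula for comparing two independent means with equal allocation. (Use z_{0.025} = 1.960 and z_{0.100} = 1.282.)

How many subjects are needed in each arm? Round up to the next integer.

n = 255 per group

n = (z_{α/2} + z_β)² · (σ₁² + σ₂²) / δ²
  = (1.960 + 1.282)² · (2·1.1² = 2.42) / 0.4²
  = 10.5106 · 2.42 / 0.16
  = 158.97
Design effect: 1.6 × 158.97 = 254.36.
Round up → n = 255 per group.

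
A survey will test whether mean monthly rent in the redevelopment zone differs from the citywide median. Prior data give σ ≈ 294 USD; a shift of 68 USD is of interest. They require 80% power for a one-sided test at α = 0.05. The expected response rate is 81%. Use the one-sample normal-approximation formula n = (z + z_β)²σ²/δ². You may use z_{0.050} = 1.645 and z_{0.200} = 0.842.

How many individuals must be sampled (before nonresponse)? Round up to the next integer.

n = 143

n = (z_α + z_β)² · σ² / δ²
  = (1.645 + 0.842)² · 294² / 68²
  = 6.1852 · 86436 / 4624
  = 115.62
Adjust for 81% response: 115.62 / 0.81 = 142.74.
Round up → n = 143.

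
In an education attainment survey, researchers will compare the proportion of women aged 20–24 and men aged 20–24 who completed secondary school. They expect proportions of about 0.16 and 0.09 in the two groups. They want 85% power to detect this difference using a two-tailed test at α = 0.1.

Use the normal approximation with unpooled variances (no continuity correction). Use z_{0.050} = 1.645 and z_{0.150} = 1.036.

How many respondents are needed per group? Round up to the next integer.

n = 318 per group

n = (z_{α/2} + z_β)² · [p₁(1−p₁) + p₂(1−p₂)] / (p₁ − p₂)²
  = (1.645 + 1.036)² · (0.16·0.84 + 0.09·0.91) / (0.07)²
  = (2.681)² · (0.1344 + 0.0819) / 0.0049
  = 7.1878 · 0.2163 / 0.0049
  = 317.29
Round up → n = 318 per group.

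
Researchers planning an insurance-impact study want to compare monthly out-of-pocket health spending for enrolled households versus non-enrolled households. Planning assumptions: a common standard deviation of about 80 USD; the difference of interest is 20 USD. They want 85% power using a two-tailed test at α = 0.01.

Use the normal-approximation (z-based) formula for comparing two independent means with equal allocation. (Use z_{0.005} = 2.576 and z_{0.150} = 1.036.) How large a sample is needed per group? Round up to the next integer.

n = 418 per group

n = (z_{α/2} + z_β)² · (σ₁² + σ₂²) / δ²
  = (2.576 + 1.036)² · (2·80² = 12800) / 20²
  = 13.0465 · 12800 / 400
  = 417.49
Round up → n = 418 per group.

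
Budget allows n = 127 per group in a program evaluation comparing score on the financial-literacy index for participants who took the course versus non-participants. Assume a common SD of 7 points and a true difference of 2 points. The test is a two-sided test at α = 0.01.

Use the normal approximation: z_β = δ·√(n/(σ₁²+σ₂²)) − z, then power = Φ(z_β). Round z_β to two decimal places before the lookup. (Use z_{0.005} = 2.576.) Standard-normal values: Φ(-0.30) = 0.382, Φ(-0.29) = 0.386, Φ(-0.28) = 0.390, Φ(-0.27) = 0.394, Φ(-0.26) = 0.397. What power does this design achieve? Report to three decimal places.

Power ≈ 0.382

z_β = δ·√(n/(σ₁²+σ₂²)) − z_{α/2}
    = 2 · √(127/98) − 2.576
    = 2 · 1.13838 − 2.576
    = 2.2768 − 2.576 = -0.2992 → -0.30
Power = Φ(-0.30) = 0.382.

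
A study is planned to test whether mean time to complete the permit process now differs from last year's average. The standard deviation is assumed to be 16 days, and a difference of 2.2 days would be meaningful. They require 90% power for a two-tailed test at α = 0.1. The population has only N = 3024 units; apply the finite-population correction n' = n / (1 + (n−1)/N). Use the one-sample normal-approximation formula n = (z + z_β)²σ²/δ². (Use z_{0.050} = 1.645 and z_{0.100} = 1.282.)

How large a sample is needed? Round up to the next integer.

n = (z_{α/2} + z_β)² · σ² / δ²
  = (1.645 + 1.282)² · 16² / 2.2²
  = 8.5673 · 256 / 4.84
  = 453.15
Finite-population correction (N = 3024): 453.15 / (1 + (453.15 − 1)/3024) = 394.21.
Round up → n = 395.

n = 395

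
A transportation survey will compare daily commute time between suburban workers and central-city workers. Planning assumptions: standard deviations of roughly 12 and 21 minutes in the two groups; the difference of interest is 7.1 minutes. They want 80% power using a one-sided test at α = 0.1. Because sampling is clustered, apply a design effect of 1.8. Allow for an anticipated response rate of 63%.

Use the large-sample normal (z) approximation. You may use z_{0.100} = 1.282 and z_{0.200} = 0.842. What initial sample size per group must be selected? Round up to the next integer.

n = (z_α + z_β)² · (σ₁² + σ₂²) / δ²
  = (1.282 + 0.842)² · (12² + 21² = 585) / 7.1²
  = 4.5114 · 585 / 50.41
  = 52.35
Design effect: 1.8 × 52.35 = 94.24.
Adjust for 63% response: 94.24 / 0.63 = 149.58.
Round up → n = 150 per group.

n = 150 per group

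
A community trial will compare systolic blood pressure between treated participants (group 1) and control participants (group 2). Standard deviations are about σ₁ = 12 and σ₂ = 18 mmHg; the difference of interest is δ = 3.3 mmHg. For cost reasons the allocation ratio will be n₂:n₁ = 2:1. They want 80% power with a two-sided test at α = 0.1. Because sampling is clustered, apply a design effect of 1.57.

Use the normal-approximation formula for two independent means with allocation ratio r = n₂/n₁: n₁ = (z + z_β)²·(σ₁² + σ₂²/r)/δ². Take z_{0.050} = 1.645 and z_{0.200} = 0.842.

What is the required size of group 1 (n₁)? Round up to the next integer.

n₁ = 273

n₁ = (z_{α/2} + z_β)² · (σ₁² + σ₂²/r) / δ²
   = (1.645 + 0.842)² · (12² + 18²/2) / 3.3²
   = 6.1852 · (144 + 162) / 10.89
   = 6.1852 · 306 / 10.89
   = 173.80
Design effect: 1.57 × 173.80 = 272.86.
Round up → n₁ = 273; n₂ = r·n₁ = 2 × 273 = 546.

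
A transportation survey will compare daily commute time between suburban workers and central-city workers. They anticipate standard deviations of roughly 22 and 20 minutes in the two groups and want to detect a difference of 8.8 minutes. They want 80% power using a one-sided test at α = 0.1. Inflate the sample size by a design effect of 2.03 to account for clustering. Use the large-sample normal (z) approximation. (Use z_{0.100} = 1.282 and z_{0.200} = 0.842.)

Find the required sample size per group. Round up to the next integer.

n = (z_α + z_β)² · (σ₁² + σ₂²) / δ²
  = (1.282 + 0.842)² · (22² + 20² = 884) / 8.8²
  = 4.5114 · 884 / 77.44
  = 51.50
Design effect: 2.03 × 51.50 = 104.54.
Round up → n = 105 per group.

n = 105 per group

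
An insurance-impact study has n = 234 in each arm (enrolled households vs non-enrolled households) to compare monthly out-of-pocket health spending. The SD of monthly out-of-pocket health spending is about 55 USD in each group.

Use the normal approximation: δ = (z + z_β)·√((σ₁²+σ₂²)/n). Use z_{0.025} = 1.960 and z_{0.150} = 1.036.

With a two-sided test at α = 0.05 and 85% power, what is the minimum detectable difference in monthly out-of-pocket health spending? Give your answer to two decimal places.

δ = (z_{α/2} + z_β) · √((σ₁²+σ₂²)/n)
  = (1.960 + 1.036) · √(6050/234)
  = 2.996 · √25.8547
  = 2.996 · 5.0848
  = 15.2339

Minimum detectable difference ≈ 15.23 USD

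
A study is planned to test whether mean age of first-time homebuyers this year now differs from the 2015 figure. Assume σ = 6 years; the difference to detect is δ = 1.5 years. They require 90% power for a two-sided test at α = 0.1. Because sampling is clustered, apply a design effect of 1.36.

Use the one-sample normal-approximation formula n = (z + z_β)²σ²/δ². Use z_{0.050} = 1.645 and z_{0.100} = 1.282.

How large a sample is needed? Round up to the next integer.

n = 187

n = (z_{α/2} + z_β)² · σ² / δ²
  = (1.645 + 1.282)² · 6² / 1.5²
  = 8.5673 · 36 / 2.25
  = 137.08
Design effect: 1.36 × 137.08 = 186.43.
Round up → n = 187.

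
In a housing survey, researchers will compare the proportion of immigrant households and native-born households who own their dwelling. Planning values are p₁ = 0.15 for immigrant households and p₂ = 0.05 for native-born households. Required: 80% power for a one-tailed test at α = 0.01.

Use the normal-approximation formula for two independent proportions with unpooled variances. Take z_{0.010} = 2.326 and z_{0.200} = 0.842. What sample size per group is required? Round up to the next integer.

n = (z_α + z_β)² · [p₁(1−p₁) + p₂(1−p₂)] / (p₁ − p₂)²
  = (2.326 + 0.842)² · (0.15·0.85 + 0.05·0.95) / (0.10)²
  = (3.168)² · (0.1275 + 0.0475) / 0.0100
  = 10.0362 · 0.1750 / 0.0100
  = 175.63
Round up → n = 176 per group.

n = 176 per group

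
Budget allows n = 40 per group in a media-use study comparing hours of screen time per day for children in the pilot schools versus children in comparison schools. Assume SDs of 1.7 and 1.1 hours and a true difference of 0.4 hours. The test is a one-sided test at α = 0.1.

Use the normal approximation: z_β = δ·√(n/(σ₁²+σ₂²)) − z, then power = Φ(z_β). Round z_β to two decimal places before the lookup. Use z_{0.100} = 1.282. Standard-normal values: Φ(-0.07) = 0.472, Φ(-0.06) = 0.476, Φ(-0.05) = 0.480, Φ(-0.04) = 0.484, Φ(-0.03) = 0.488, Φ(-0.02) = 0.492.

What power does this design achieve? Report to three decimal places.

z_β = δ·√(n/(σ₁²+σ₂²)) − z_α
    = 0.4 · √(40/4.1) − 1.282
    = 0.4 · 3.12348 − 1.282
    = 1.2494 − 1.282 = -0.0326 → -0.03
Power = Φ(-0.03) = 0.488.

Power ≈ 0.488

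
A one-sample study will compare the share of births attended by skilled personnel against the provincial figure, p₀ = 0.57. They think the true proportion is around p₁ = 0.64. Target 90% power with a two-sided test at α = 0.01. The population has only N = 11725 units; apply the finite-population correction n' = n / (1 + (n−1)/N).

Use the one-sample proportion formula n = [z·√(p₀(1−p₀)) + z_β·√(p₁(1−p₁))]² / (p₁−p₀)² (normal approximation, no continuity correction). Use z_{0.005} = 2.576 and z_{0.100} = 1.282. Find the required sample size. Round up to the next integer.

n = [z_{α/2}·√(p₀q₀) + z_β·√(p₁q₁)]² / (p₁ − p₀)²
  = [2.576·√(0.57·0.43) + 1.282·√(0.64·0.36)]² / (0.07)²
  = [2.576·0.4951 + 1.282·0.4800]² / 0.0049
  = [1.8907]² / 0.0049
  = 729.52
Finite-population correction (N = 11725): 729.52 / (1 + (729.52 − 1)/11725) = 686.84.
Round up → n = 687.

n = 687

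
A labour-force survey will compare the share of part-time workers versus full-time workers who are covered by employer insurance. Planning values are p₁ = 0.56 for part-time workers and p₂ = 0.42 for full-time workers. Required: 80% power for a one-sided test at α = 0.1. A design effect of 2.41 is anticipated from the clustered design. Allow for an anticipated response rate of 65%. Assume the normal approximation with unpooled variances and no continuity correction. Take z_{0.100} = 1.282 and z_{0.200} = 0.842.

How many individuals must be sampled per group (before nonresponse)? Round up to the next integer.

n = 419 per group

n = (z_α + z_β)² · [p₁(1−p₁) + p₂(1−p₂)] / (p₁ − p₂)²
  = (1.282 + 0.842)² · (0.56·0.44 + 0.42·0.58) / (0.14)²
  = (2.124)² · (0.2464 + 0.2436) / 0.0196
  = 4.5114 · 0.4900 / 0.0196
  = 112.78
Design effect: 2.41 × 112.78 = 271.81.
Adjust for 65% response: 271.81 / 0.65 = 418.17.
Round up → n = 419 per group.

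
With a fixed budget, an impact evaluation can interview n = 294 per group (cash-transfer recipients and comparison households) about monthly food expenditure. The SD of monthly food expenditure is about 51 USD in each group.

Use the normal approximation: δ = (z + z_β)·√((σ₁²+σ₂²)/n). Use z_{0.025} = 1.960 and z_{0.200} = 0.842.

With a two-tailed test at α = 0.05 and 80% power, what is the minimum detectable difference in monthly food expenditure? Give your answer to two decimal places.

δ = (z_{α/2} + z_β) · √((σ₁²+σ₂²)/n)
  = (1.960 + 0.842) · √(5202/294)
  = 2.802 · √17.6939
  = 2.802 · 4.2064
  = 11.7864

Minimum detectable difference ≈ 11.79 USD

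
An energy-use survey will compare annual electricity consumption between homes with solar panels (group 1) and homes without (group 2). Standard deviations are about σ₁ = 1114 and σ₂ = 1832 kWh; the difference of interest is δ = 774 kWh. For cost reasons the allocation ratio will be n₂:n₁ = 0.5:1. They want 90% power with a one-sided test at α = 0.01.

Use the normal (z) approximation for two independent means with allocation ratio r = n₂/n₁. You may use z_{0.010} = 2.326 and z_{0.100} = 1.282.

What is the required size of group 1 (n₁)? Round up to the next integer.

n₁ = 173

n₁ = (z_α + z_β)² · (σ₁² + σ₂²/r) / δ²
   = (2.326 + 1.282)² · (1114² + 1832²/0.5) / 774²
   = 13.0177 · (1240996 + 6712448) / 599076
   = 13.0177 · 7953444 / 599076
   = 172.82
Round up → n₁ = 173; n₂ = r·n₁ = 0.5 × 173 = 87.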